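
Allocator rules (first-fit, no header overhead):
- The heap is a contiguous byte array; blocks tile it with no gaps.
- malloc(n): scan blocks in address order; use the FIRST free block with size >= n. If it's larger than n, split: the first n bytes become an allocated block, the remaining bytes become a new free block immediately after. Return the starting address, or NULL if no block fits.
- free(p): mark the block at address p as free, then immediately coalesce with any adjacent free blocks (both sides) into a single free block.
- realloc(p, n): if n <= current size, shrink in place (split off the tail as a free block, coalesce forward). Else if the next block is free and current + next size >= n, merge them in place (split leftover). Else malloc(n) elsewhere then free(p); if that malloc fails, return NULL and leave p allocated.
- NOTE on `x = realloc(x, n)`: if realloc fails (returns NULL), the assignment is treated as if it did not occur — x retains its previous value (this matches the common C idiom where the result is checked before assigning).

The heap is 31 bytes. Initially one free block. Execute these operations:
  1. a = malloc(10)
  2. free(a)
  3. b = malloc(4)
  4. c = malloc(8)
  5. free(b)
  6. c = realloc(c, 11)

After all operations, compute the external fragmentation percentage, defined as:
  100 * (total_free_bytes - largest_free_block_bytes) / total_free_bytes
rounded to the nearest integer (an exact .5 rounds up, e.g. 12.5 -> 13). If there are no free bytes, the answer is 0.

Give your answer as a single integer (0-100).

Op 1: a = malloc(10) -> a = 0; heap: [0-9 ALLOC][10-30 FREE]
Op 2: free(a) -> (freed a); heap: [0-30 FREE]
Op 3: b = malloc(4) -> b = 0; heap: [0-3 ALLOC][4-30 FREE]
Op 4: c = malloc(8) -> c = 4; heap: [0-3 ALLOC][4-11 ALLOC][12-30 FREE]
Op 5: free(b) -> (freed b); heap: [0-3 FREE][4-11 ALLOC][12-30 FREE]
Op 6: c = realloc(c, 11) -> c = 4; heap: [0-3 FREE][4-14 ALLOC][15-30 FREE]
Free blocks: [4 16] total_free=20 largest=16 -> 100*(20-16)/20 = 400/20 = 20

Answer: 20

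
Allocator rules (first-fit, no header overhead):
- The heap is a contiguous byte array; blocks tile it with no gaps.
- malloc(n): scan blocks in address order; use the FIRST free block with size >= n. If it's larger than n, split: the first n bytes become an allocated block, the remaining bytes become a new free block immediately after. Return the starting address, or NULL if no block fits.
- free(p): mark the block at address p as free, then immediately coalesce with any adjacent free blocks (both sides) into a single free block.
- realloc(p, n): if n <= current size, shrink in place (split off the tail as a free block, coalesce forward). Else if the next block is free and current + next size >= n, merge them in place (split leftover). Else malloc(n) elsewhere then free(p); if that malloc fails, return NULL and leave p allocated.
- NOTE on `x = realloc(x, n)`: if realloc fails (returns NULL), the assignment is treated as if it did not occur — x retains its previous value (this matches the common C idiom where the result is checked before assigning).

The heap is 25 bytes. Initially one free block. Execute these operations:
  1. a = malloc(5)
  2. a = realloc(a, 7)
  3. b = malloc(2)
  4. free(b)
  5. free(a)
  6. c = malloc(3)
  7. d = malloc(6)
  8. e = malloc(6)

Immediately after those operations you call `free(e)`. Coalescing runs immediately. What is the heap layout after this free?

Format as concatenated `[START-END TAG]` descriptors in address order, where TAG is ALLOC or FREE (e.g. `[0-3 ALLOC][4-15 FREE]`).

Op 1: a = malloc(5) -> a = 0; heap: [0-4 ALLOC][5-24 FREE]
Op 2: a = realloc(a, 7) -> a = 0; heap: [0-6 ALLOC][7-24 FREE]
Op 3: b = malloc(2) -> b = 7; heap: [0-6 ALLOC][7-8 ALLOC][9-24 FREE]
Op 4: free(b) -> (freed b); heap: [0-6 ALLOC][7-24 FREE]
Op 5: free(a) -> (freed a); heap: [0-24 FREE]
Op 6: c = malloc(3) -> c = 0; heap: [0-2 ALLOC][3-24 FREE]
Op 7: d = malloc(6) -> d = 3; heap: [0-2 ALLOC][3-8 ALLOC][9-24 FREE]
Op 8: e = malloc(6) -> e = 9; heap: [0-2 ALLOC][3-8 ALLOC][9-14 ALLOC][15-24 FREE]
free(e): e = 9 -> block [9-14 ALLOC]; mark free, coalesce with adjacent free neighbors -> [0-2 ALLOC][3-8 ALLOC][9-24 FREE]

Answer: [0-2 ALLOC][3-8 ALLOC][9-24 FREE]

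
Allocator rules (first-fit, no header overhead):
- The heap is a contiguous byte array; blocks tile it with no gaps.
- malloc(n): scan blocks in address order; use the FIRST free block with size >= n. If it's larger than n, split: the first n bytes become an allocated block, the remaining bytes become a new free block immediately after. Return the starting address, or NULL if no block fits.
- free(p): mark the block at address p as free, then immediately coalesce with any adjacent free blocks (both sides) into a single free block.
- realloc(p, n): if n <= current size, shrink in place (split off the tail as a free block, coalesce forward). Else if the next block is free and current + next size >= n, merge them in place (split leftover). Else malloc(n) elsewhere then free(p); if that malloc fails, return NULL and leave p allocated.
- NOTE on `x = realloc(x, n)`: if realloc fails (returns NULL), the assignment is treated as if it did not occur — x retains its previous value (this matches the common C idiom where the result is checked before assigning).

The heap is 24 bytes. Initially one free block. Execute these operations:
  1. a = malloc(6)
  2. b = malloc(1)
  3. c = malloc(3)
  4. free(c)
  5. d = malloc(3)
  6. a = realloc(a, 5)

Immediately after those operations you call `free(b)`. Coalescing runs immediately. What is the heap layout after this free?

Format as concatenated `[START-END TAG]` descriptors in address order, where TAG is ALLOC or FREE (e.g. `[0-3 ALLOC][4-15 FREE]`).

Answer: [0-4 ALLOC][5-6 FREE][7-9 ALLOC][10-23 FREE]

Derivation:
Op 1: a = malloc(6) -> a = 0; heap: [0-5 ALLOC][6-23 FREE]
Op 2: b = malloc(1) -> b = 6; heap: [0-5 ALLOC][6-6 ALLOC][7-23 FREE]
Op 3: c = malloc(3) -> c = 7; heap: [0-5 ALLOC][6-6 ALLOC][7-9 ALLOC][10-23 FREE]
Op 4: free(c) -> (freed c); heap: [0-5 ALLOC][6-6 ALLOC][7-23 FREE]
Op 5: d = malloc(3) -> d = 7; heap: [0-5 ALLOC][6-6 ALLOC][7-9 ALLOC][10-23 FREE]
Op 6: a = realloc(a, 5) -> a = 0; heap: [0-4 ALLOC][5-5 FREE][6-6 ALLOC][7-9 ALLOC][10-23 FREE]
free(b): b = 6 -> block [6-6 ALLOC]; mark free, coalesce with adjacent free neighbors -> [0-4 ALLOC][5-6 FREE][7-9 ALLOC][10-23 FREE]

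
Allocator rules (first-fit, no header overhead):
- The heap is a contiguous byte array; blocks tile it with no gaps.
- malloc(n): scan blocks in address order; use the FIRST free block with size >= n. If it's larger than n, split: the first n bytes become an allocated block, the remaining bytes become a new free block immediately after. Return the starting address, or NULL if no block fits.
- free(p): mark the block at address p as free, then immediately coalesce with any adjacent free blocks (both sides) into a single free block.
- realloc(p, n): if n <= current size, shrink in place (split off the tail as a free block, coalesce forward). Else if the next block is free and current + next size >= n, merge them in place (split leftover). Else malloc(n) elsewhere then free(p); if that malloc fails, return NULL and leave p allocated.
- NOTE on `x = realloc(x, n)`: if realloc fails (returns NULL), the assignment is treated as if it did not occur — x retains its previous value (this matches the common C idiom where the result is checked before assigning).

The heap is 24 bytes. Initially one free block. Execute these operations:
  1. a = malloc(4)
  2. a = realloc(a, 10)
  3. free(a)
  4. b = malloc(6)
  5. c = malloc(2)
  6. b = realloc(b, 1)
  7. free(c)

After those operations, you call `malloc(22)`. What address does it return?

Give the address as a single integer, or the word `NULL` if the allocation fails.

Op 1: a = malloc(4) -> a = 0; heap: [0-3 ALLOC][4-23 FREE]
Op 2: a = realloc(a, 10) -> a = 0; heap: [0-9 ALLOC][10-23 FREE]
Op 3: free(a) -> (freed a); heap: [0-23 FREE]
Op 4: b = malloc(6) -> b = 0; heap: [0-5 ALLOC][6-23 FREE]
Op 5: c = malloc(2) -> c = 6; heap: [0-5 ALLOC][6-7 ALLOC][8-23 FREE]
Op 6: b = realloc(b, 1) -> b = 0; heap: [0-0 ALLOC][1-5 FREE][6-7 ALLOC][8-23 FREE]
Op 7: free(c) -> (freed c); heap: [0-0 ALLOC][1-23 FREE]
malloc(22): first-fit scan over [0-0 ALLOC][1-23 FREE] -> 1

Answer: 1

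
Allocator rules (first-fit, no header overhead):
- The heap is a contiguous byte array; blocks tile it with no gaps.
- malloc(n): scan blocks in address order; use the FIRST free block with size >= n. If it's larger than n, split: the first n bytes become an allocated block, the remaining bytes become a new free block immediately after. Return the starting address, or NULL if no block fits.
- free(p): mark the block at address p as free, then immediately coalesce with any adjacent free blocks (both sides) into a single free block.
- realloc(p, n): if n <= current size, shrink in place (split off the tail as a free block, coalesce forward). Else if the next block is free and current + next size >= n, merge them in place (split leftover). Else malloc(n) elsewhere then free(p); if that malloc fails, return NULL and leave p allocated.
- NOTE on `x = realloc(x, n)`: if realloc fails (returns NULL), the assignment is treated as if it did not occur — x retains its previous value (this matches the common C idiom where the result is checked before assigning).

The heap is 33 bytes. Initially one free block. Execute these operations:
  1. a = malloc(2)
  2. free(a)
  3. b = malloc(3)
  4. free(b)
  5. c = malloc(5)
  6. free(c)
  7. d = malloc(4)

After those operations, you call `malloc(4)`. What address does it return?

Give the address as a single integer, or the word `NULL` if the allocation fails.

Op 1: a = malloc(2) -> a = 0; heap: [0-1 ALLOC][2-32 FREE]
Op 2: free(a) -> (freed a); heap: [0-32 FREE]
Op 3: b = malloc(3) -> b = 0; heap: [0-2 ALLOC][3-32 FREE]
Op 4: free(b) -> (freed b); heap: [0-32 FREE]
Op 5: c = malloc(5) -> c = 0; heap: [0-4 ALLOC][5-32 FREE]
Op 6: free(c) -> (freed c); heap: [0-32 FREE]
Op 7: d = malloc(4) -> d = 0; heap: [0-3 ALLOC][4-32 FREE]
malloc(4): first-fit scan over [0-3 ALLOC][4-32 FREE] -> 4

Answer: 4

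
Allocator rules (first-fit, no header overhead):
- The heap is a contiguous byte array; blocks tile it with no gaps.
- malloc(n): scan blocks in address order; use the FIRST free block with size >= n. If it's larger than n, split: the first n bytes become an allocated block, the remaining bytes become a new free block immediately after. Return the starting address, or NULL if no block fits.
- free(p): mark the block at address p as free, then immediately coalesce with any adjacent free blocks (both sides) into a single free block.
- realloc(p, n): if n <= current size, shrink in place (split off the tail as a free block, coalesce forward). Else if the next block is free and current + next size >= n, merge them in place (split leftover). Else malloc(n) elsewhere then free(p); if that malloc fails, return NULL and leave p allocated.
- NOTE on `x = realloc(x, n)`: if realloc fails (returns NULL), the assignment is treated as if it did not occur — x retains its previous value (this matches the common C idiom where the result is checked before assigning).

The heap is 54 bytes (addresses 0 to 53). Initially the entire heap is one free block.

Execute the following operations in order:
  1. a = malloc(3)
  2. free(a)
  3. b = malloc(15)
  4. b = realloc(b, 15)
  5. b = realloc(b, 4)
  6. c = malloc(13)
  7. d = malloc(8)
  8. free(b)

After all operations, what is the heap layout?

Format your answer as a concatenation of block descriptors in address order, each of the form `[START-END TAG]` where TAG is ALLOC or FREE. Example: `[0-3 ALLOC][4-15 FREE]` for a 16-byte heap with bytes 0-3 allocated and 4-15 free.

Answer: [0-3 FREE][4-16 ALLOC][17-24 ALLOC][25-53 FREE]

Derivation:
Op 1: a = malloc(3) -> a = 0; heap: [0-2 ALLOC][3-53 FREE]
Op 2: free(a) -> (freed a); heap: [0-53 FREE]
Op 3: b = malloc(15) -> b = 0; heap: [0-14 ALLOC][15-53 FREE]
Op 4: b = realloc(b, 15) -> b = 0; heap: [0-14 ALLOC][15-53 FREE]
Op 5: b = realloc(b, 4) -> b = 0; heap: [0-3 ALLOC][4-53 FREE]
Op 6: c = malloc(13) -> c = 4; heap: [0-3 ALLOC][4-16 ALLOC][17-53 FREE]
Op 7: d = malloc(8) -> d = 17; heap: [0-3 ALLOC][4-16 ALLOC][17-24 ALLOC][25-53 FREE]
Op 8: free(b) -> (freed b); heap: [0-3 FREE][4-16 ALLOC][17-24 ALLOC][25-53 FREE]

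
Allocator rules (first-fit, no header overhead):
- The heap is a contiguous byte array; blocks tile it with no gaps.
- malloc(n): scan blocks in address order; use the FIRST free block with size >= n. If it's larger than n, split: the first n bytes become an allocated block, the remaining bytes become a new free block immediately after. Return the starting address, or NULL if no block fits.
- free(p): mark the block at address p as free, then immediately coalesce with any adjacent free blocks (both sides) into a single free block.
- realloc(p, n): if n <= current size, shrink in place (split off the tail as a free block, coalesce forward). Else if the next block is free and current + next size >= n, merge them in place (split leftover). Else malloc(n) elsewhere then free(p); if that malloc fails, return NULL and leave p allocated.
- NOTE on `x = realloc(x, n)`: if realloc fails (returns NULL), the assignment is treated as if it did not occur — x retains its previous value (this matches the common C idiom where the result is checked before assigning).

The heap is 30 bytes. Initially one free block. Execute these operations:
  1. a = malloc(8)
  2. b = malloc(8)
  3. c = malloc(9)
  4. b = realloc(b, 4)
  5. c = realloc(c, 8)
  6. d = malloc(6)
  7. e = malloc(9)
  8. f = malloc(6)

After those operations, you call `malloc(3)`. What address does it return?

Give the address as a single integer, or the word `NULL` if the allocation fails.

Op 1: a = malloc(8) -> a = 0; heap: [0-7 ALLOC][8-29 FREE]
Op 2: b = malloc(8) -> b = 8; heap: [0-7 ALLOC][8-15 ALLOC][16-29 FREE]
Op 3: c = malloc(9) -> c = 16; heap: [0-7 ALLOC][8-15 ALLOC][16-24 ALLOC][25-29 FREE]
Op 4: b = realloc(b, 4) -> b = 8; heap: [0-7 ALLOC][8-11 ALLOC][12-15 FREE][16-24 ALLOC][25-29 FREE]
Op 5: c = realloc(c, 8) -> c = 16; heap: [0-7 ALLOC][8-11 ALLOC][12-15 FREE][16-23 ALLOC][24-29 FREE]
Op 6: d = malloc(6) -> d = 24; heap: [0-7 ALLOC][8-11 ALLOC][12-15 FREE][16-23 ALLOC][24-29 ALLOC]
Op 7: e = malloc(9) -> e = NULL; heap: [0-7 ALLOC][8-11 ALLOC][12-15 FREE][16-23 ALLOC][24-29 ALLOC]
Op 8: f = malloc(6) -> f = NULL; heap: [0-7 ALLOC][8-11 ALLOC][12-15 FREE][16-23 ALLOC][24-29 ALLOC]
malloc(3): first-fit scan over [0-7 ALLOC][8-11 ALLOC][12-15 FREE][16-23 ALLOC][24-29 ALLOC] -> 12

Answer: 12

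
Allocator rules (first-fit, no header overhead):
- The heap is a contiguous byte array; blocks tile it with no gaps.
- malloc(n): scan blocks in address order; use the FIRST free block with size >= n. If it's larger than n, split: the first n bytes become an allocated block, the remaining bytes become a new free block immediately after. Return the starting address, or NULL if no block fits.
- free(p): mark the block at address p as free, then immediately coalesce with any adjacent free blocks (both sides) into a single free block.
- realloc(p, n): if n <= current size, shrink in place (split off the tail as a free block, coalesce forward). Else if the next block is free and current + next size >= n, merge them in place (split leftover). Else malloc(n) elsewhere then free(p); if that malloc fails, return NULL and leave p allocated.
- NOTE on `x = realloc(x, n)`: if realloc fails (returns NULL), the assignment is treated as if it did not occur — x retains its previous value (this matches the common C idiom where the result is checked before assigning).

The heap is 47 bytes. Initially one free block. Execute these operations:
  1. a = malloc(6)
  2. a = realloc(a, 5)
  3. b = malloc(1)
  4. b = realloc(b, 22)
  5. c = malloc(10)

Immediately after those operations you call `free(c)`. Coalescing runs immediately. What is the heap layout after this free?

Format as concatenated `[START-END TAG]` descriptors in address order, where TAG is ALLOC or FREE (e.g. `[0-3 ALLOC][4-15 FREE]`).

Answer: [0-4 ALLOC][5-26 ALLOC][27-46 FREE]

Derivation:
Op 1: a = malloc(6) -> a = 0; heap: [0-5 ALLOC][6-46 FREE]
Op 2: a = realloc(a, 5) -> a = 0; heap: [0-4 ALLOC][5-46 FREE]
Op 3: b = malloc(1) -> b = 5; heap: [0-4 ALLOC][5-5 ALLOC][6-46 FREE]
Op 4: b = realloc(b, 22) -> b = 5; heap: [0-4 ALLOC][5-26 ALLOC][27-46 FREE]
Op 5: c = malloc(10) -> c = 27; heap: [0-4 ALLOC][5-26 ALLOC][27-36 ALLOC][37-46 FREE]
free(c): c = 27 -> block [27-36 ALLOC]; mark free, coalesce with adjacent free neighbors -> [0-4 ALLOC][5-26 ALLOC][27-46 FREE]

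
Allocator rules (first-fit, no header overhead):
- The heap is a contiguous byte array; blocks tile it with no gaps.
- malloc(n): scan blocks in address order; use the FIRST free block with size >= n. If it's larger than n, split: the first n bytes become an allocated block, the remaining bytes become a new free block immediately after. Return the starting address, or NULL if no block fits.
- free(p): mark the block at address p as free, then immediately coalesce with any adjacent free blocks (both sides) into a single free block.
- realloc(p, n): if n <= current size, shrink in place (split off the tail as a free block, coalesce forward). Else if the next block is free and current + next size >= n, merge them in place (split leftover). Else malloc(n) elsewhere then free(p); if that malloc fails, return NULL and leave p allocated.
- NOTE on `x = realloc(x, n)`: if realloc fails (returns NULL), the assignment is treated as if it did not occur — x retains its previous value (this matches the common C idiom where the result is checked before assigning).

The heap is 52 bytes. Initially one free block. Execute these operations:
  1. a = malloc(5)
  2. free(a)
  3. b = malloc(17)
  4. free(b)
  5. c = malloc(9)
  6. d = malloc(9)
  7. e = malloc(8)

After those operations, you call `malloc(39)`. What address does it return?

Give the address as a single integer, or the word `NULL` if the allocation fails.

Answer: NULL

Derivation:
Op 1: a = malloc(5) -> a = 0; heap: [0-4 ALLOC][5-51 FREE]
Op 2: free(a) -> (freed a); heap: [0-51 FREE]
Op 3: b = malloc(17) -> b = 0; heap: [0-16 ALLOC][17-51 FREE]
Op 4: free(b) -> (freed b); heap: [0-51 FREE]
Op 5: c = malloc(9) -> c = 0; heap: [0-8 ALLOC][9-51 FREE]
Op 6: d = malloc(9) -> d = 9; heap: [0-8 ALLOC][9-17 ALLOC][18-51 FREE]
Op 7: e = malloc(8) -> e = 18; heap: [0-8 ALLOC][9-17 ALLOC][18-25 ALLOC][26-51 FREE]
malloc(39): first-fit scan over [0-8 ALLOC][9-17 ALLOC][18-25 ALLOC][26-51 FREE] -> NULL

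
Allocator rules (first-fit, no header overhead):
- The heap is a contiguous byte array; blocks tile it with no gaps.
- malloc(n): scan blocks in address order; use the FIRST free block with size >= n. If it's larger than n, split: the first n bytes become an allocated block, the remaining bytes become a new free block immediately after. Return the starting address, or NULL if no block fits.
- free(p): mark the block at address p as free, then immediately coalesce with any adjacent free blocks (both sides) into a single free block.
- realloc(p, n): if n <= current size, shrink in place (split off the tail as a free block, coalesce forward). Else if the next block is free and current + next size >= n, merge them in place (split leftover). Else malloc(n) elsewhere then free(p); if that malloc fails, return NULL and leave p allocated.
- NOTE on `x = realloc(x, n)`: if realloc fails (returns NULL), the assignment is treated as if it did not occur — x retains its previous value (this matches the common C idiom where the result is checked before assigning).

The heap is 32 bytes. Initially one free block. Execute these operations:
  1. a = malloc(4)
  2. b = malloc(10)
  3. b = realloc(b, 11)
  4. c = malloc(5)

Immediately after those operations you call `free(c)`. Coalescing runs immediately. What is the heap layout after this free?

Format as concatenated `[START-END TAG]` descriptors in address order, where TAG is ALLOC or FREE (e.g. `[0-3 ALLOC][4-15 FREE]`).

Op 1: a = malloc(4) -> a = 0; heap: [0-3 ALLOC][4-31 FREE]
Op 2: b = malloc(10) -> b = 4; heap: [0-3 ALLOC][4-13 ALLOC][14-31 FREE]
Op 3: b = realloc(b, 11) -> b = 4; heap: [0-3 ALLOC][4-14 ALLOC][15-31 FREE]
Op 4: c = malloc(5) -> c = 15; heap: [0-3 ALLOC][4-14 ALLOC][15-19 ALLOC][20-31 FREE]
free(c): c = 15 -> block [15-19 ALLOC]; mark free, coalesce with adjacent free neighbors -> [0-3 ALLOC][4-14 ALLOC][15-31 FREE]

Answer: [0-3 ALLOC][4-14 ALLOC][15-31 FREE]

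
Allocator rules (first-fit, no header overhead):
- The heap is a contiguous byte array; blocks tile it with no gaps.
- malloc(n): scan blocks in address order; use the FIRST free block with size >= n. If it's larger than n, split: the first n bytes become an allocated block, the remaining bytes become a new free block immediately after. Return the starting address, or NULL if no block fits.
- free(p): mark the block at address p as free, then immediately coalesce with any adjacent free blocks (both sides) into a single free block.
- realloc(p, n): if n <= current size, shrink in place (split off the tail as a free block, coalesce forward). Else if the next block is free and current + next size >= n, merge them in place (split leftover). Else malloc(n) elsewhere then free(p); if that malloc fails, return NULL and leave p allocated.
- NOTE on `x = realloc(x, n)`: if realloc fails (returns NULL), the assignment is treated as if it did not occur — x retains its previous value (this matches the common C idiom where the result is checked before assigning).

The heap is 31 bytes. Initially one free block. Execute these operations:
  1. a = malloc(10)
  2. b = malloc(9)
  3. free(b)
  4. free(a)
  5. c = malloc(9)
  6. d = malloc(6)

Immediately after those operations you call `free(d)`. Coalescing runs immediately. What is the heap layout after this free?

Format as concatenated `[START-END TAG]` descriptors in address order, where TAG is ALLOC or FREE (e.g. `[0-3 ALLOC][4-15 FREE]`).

Op 1: a = malloc(10) -> a = 0; heap: [0-9 ALLOC][10-30 FREE]
Op 2: b = malloc(9) -> b = 10; heap: [0-9 ALLOC][10-18 ALLOC][19-30 FREE]
Op 3: free(b) -> (freed b); heap: [0-9 ALLOC][10-30 FREE]
Op 4: free(a) -> (freed a); heap: [0-30 FREE]
Op 5: c = malloc(9) -> c = 0; heap: [0-8 ALLOC][9-30 FREE]
Op 6: d = malloc(6) -> d = 9; heap: [0-8 ALLOC][9-14 ALLOC][15-30 FREE]
free(d): d = 9 -> block [9-14 ALLOC]; mark free, coalesce with adjacent free neighbors -> [0-8 ALLOC][9-30 FREE]

Answer: [0-8 ALLOC][9-30 FREE]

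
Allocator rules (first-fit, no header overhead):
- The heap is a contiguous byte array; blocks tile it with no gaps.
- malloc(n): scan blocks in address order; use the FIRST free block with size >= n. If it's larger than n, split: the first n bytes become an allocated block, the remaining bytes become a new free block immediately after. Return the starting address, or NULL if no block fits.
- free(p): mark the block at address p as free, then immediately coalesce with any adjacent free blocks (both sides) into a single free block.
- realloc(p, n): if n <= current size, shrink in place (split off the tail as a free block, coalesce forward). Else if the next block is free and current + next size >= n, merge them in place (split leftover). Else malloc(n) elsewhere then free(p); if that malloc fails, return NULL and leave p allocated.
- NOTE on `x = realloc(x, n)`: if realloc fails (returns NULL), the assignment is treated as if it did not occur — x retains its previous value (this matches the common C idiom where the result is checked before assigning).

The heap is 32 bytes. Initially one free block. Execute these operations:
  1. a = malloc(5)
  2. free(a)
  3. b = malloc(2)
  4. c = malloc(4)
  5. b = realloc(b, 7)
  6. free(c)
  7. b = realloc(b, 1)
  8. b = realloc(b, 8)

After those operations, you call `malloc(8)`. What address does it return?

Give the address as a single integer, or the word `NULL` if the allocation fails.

Answer: 14

Derivation:
Op 1: a = malloc(5) -> a = 0; heap: [0-4 ALLOC][5-31 FREE]
Op 2: free(a) -> (freed a); heap: [0-31 FREE]
Op 3: b = malloc(2) -> b = 0; heap: [0-1 ALLOC][2-31 FREE]
Op 4: c = malloc(4) -> c = 2; heap: [0-1 ALLOC][2-5 ALLOC][6-31 FREE]
Op 5: b = realloc(b, 7) -> b = 6; heap: [0-1 FREE][2-5 ALLOC][6-12 ALLOC][13-31 FREE]
Op 6: free(c) -> (freed c); heap: [0-5 FREE][6-12 ALLOC][13-31 FREE]
Op 7: b = realloc(b, 1) -> b = 6; heap: [0-5 FREE][6-6 ALLOC][7-31 FREE]
Op 8: b = realloc(b, 8) -> b = 6; heap: [0-5 FREE][6-13 ALLOC][14-31 FREE]
malloc(8): first-fit scan over [0-5 FREE][6-13 ALLOC][14-31 FREE] -> 14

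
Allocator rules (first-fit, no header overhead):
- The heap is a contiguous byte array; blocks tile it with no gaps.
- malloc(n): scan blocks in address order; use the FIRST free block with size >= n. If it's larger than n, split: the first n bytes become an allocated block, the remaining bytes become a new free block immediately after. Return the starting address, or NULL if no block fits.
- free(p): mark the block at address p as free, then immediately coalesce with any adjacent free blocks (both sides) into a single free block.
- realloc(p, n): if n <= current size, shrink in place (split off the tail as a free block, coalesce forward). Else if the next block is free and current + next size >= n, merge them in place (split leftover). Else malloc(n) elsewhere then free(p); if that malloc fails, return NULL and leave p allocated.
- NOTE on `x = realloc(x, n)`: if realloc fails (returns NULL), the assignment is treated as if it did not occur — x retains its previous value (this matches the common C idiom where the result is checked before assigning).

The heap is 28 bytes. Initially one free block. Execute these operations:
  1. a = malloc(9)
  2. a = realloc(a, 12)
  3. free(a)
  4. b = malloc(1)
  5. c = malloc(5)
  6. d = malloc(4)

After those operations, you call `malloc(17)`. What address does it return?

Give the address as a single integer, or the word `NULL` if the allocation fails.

Answer: 10

Derivation:
Op 1: a = malloc(9) -> a = 0; heap: [0-8 ALLOC][9-27 FREE]
Op 2: a = realloc(a, 12) -> a = 0; heap: [0-11 ALLOC][12-27 FREE]
Op 3: free(a) -> (freed a); heap: [0-27 FREE]
Op 4: b = malloc(1) -> b = 0; heap: [0-0 ALLOC][1-27 FREE]
Op 5: c = malloc(5) -> c = 1; heap: [0-0 ALLOC][1-5 ALLOC][6-27 FREE]
Op 6: d = malloc(4) -> d = 6; heap: [0-0 ALLOC][1-5 ALLOC][6-9 ALLOC][10-27 FREE]
malloc(17): first-fit scan over [0-0 ALLOC][1-5 ALLOC][6-9 ALLOC][10-27 FREE] -> 10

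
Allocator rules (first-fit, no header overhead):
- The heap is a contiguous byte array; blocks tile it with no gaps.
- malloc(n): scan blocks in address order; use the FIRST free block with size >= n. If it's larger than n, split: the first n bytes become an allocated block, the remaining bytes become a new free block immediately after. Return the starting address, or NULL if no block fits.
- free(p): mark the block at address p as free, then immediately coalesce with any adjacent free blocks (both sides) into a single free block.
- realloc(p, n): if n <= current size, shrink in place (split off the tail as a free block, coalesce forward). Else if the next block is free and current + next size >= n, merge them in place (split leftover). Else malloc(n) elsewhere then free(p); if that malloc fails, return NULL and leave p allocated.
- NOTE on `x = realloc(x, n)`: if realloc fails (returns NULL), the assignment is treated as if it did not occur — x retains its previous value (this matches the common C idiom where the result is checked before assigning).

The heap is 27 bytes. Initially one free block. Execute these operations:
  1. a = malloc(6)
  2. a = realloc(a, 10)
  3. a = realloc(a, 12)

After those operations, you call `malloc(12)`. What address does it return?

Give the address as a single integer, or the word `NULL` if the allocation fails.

Op 1: a = malloc(6) -> a = 0; heap: [0-5 ALLOC][6-26 FREE]
Op 2: a = realloc(a, 10) -> a = 0; heap: [0-9 ALLOC][10-26 FREE]
Op 3: a = realloc(a, 12) -> a = 0; heap: [0-11 ALLOC][12-26 FREE]
malloc(12): first-fit scan over [0-11 ALLOC][12-26 FREE] -> 12

Answer: 12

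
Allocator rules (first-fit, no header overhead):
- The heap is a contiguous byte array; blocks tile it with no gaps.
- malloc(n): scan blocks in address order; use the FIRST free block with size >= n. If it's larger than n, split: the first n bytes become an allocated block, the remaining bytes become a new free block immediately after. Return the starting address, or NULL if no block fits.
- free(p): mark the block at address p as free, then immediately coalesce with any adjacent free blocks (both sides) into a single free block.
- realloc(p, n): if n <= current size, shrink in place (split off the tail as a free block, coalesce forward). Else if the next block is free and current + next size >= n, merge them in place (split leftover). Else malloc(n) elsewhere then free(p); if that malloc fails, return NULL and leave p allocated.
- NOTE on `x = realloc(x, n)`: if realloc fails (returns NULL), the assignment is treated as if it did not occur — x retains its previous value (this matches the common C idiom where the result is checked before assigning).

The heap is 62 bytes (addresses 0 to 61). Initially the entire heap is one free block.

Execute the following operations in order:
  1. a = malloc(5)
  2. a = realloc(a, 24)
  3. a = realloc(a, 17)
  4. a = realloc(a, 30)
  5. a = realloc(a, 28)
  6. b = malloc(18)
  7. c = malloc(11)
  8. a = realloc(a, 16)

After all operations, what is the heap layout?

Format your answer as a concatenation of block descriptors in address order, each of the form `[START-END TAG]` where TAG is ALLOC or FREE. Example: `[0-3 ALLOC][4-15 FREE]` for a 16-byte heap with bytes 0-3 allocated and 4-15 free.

Answer: [0-15 ALLOC][16-27 FREE][28-45 ALLOC][46-56 ALLOC][57-61 FREE]

Derivation:
Op 1: a = malloc(5) -> a = 0; heap: [0-4 ALLOC][5-61 FREE]
Op 2: a = realloc(a, 24) -> a = 0; heap: [0-23 ALLOC][24-61 FREE]
Op 3: a = realloc(a, 17) -> a = 0; heap: [0-16 ALLOC][17-61 FREE]
Op 4: a = realloc(a, 30) -> a = 0; heap: [0-29 ALLOC][30-61 FREE]
Op 5: a = realloc(a, 28) -> a = 0; heap: [0-27 ALLOC][28-61 FREE]
Op 6: b = malloc(18) -> b = 28; heap: [0-27 ALLOC][28-45 ALLOC][46-61 FREE]
Op 7: c = malloc(11) -> c = 46; heap: [0-27 ALLOC][28-45 ALLOC][46-56 ALLOC][57-61 FREE]
Op 8: a = realloc(a, 16) -> a = 0; heap: [0-15 ALLOC][16-27 FREE][28-45 ALLOC][46-56 ALLOC][57-61 FREE]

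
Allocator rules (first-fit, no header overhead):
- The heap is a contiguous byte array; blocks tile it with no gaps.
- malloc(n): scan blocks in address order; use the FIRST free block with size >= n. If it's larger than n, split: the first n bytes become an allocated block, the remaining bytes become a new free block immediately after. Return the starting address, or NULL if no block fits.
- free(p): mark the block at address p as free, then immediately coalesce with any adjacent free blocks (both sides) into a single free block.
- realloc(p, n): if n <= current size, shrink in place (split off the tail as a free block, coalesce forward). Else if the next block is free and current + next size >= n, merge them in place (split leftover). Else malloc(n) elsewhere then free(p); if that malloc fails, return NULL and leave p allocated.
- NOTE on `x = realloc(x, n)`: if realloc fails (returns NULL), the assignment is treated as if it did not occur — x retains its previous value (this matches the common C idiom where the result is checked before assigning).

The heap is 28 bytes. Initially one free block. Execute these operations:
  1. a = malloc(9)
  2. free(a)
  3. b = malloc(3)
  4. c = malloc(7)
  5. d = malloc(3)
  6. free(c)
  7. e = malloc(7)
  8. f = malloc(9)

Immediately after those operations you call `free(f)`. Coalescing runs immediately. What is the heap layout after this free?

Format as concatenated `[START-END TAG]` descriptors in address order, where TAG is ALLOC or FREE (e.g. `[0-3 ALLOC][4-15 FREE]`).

Op 1: a = malloc(9) -> a = 0; heap: [0-8 ALLOC][9-27 FREE]
Op 2: free(a) -> (freed a); heap: [0-27 FREE]
Op 3: b = malloc(3) -> b = 0; heap: [0-2 ALLOC][3-27 FREE]
Op 4: c = malloc(7) -> c = 3; heap: [0-2 ALLOC][3-9 ALLOC][10-27 FREE]
Op 5: d = malloc(3) -> d = 10; heap: [0-2 ALLOC][3-9 ALLOC][10-12 ALLOC][13-27 FREE]
Op 6: free(c) -> (freed c); heap: [0-2 ALLOC][3-9 FREE][10-12 ALLOC][13-27 FREE]
Op 7: e = malloc(7) -> e = 3; heap: [0-2 ALLOC][3-9 ALLOC][10-12 ALLOC][13-27 FREE]
Op 8: f = malloc(9) -> f = 13; heap: [0-2 ALLOC][3-9 ALLOC][10-12 ALLOC][13-21 ALLOC][22-27 FREE]
free(f): f = 13 -> block [13-21 ALLOC]; mark free, coalesce with adjacent free neighbors -> [0-2 ALLOC][3-9 ALLOC][10-12 ALLOC][13-27 FREE]

Answer: [0-2 ALLOC][3-9 ALLOC][10-12 ALLOC][13-27 FREE]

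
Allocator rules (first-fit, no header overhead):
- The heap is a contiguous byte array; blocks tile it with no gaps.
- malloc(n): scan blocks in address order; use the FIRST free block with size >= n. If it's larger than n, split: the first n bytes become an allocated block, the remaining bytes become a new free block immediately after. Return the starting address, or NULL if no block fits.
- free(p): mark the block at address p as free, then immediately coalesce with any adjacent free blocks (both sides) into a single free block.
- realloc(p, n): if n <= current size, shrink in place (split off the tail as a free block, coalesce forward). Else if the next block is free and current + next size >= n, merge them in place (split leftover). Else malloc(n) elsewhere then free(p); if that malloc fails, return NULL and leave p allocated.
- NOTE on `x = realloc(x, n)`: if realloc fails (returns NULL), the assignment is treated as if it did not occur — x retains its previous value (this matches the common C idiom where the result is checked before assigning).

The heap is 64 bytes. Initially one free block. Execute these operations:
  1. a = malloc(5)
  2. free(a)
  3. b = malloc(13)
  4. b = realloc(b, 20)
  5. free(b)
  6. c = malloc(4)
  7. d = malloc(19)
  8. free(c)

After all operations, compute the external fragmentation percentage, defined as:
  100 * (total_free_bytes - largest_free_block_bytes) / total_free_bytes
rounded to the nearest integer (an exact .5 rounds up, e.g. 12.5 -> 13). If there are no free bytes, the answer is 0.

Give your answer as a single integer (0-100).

Answer: 9

Derivation:
Op 1: a = malloc(5) -> a = 0; heap: [0-4 ALLOC][5-63 FREE]
Op 2: free(a) -> (freed a); heap: [0-63 FREE]
Op 3: b = malloc(13) -> b = 0; heap: [0-12 ALLOC][13-63 FREE]
Op 4: b = realloc(b, 20) -> b = 0; heap: [0-19 ALLOC][20-63 FREE]
Op 5: free(b) -> (freed b); heap: [0-63 FREE]
Op 6: c = malloc(4) -> c = 0; heap: [0-3 ALLOC][4-63 FREE]
Op 7: d = malloc(19) -> d = 4; heap: [0-3 ALLOC][4-22 ALLOC][23-63 FREE]
Op 8: free(c) -> (freed c); heap: [0-3 FREE][4-22 ALLOC][23-63 FREE]
Free blocks: [4 41] total_free=45 largest=41 -> 100*(45-41)/45 = 400/45 ≈ 8.889 -> rounds to 9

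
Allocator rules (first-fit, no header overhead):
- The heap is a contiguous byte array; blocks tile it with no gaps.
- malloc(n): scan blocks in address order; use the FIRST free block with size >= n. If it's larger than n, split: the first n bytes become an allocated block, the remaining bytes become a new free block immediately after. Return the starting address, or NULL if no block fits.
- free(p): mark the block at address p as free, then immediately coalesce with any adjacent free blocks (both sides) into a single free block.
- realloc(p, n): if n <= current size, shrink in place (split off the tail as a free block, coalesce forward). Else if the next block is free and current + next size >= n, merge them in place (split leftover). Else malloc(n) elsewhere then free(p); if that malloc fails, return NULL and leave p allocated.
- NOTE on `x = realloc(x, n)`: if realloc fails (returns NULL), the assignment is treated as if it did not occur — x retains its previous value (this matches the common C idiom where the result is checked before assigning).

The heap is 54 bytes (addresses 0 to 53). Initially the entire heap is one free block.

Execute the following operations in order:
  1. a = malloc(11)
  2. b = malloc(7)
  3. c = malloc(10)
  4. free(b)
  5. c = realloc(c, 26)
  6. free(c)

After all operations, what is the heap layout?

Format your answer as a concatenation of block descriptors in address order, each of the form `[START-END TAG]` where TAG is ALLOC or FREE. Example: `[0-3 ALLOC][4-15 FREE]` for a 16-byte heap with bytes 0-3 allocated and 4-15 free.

Answer: [0-10 ALLOC][11-53 FREE]

Derivation:
Op 1: a = malloc(11) -> a = 0; heap: [0-10 ALLOC][11-53 FREE]
Op 2: b = malloc(7) -> b = 11; heap: [0-10 ALLOC][11-17 ALLOC][18-53 FREE]
Op 3: c = malloc(10) -> c = 18; heap: [0-10 ALLOC][11-17 ALLOC][18-27 ALLOC][28-53 FREE]
Op 4: free(b) -> (freed b); heap: [0-10 ALLOC][11-17 FREE][18-27 ALLOC][28-53 FREE]
Op 5: c = realloc(c, 26) -> c = 18; heap: [0-10 ALLOC][11-17 FREE][18-43 ALLOC][44-53 FREE]
Op 6: free(c) -> (freed c); heap: [0-10 ALLOC][11-53 FREE]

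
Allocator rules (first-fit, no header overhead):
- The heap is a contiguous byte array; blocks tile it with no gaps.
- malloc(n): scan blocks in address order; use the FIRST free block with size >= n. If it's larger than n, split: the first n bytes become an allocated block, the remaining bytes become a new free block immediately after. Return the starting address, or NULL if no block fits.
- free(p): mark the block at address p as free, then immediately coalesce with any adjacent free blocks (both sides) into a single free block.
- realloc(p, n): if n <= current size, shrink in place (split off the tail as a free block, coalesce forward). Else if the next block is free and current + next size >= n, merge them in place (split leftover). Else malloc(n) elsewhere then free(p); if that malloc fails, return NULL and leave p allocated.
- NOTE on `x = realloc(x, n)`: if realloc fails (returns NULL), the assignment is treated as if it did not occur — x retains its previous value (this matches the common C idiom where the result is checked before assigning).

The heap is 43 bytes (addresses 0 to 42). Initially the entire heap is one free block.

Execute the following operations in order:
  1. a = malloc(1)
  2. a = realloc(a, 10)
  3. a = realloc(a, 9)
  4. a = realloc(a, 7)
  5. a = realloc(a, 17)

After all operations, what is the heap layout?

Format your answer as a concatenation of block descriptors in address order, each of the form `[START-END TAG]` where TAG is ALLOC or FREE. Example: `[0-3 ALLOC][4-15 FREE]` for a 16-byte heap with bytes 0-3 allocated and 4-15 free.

Answer: [0-16 ALLOC][17-42 FREE]

Derivation:
Op 1: a = malloc(1) -> a = 0; heap: [0-0 ALLOC][1-42 FREE]
Op 2: a = realloc(a, 10) -> a = 0; heap: [0-9 ALLOC][10-42 FREE]
Op 3: a = realloc(a, 9) -> a = 0; heap: [0-8 ALLOC][9-42 FREE]
Op 4: a = realloc(a, 7) -> a = 0; heap: [0-6 ALLOC][7-42 FREE]
Op 5: a = realloc(a, 17) -> a = 0; heap: [0-16 ALLOC][17-42 FREE]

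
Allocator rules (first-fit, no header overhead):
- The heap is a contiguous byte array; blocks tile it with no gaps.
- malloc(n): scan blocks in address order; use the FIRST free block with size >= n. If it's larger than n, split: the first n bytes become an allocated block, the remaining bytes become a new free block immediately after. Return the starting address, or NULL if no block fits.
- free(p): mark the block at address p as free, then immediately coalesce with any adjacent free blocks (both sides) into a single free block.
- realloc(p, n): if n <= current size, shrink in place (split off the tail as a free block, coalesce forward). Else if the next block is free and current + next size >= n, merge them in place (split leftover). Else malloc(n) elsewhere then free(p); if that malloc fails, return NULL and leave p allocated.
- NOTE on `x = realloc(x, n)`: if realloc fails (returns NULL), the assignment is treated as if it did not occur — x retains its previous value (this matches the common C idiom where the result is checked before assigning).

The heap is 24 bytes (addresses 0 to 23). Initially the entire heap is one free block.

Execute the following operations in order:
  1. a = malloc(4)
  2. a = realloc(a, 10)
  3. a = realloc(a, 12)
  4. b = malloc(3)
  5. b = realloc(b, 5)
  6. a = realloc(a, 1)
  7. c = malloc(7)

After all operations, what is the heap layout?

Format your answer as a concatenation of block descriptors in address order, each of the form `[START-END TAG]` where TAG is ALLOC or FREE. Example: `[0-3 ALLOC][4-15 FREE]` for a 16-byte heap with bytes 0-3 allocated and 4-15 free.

Answer: [0-0 ALLOC][1-7 ALLOC][8-11 FREE][12-16 ALLOC][17-23 FREE]

Derivation:
Op 1: a = malloc(4) -> a = 0; heap: [0-3 ALLOC][4-23 FREE]
Op 2: a = realloc(a, 10) -> a = 0; heap: [0-9 ALLOC][10-23 FREE]
Op 3: a = realloc(a, 12) -> a = 0; heap: [0-11 ALLOC][12-23 FREE]
Op 4: b = malloc(3) -> b = 12; heap: [0-11 ALLOC][12-14 ALLOC][15-23 FREE]
Op 5: b = realloc(b, 5) -> b = 12; heap: [0-11 ALLOC][12-16 ALLOC][17-23 FREE]
Op 6: a = realloc(a, 1) -> a = 0; heap: [0-0 ALLOC][1-11 FREE][12-16 ALLOC][17-23 FREE]
Op 7: c = malloc(7) -> c = 1; heap: [0-0 ALLOC][1-7 ALLOC][8-11 FREE][12-16 ALLOC][17-23 FREE]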